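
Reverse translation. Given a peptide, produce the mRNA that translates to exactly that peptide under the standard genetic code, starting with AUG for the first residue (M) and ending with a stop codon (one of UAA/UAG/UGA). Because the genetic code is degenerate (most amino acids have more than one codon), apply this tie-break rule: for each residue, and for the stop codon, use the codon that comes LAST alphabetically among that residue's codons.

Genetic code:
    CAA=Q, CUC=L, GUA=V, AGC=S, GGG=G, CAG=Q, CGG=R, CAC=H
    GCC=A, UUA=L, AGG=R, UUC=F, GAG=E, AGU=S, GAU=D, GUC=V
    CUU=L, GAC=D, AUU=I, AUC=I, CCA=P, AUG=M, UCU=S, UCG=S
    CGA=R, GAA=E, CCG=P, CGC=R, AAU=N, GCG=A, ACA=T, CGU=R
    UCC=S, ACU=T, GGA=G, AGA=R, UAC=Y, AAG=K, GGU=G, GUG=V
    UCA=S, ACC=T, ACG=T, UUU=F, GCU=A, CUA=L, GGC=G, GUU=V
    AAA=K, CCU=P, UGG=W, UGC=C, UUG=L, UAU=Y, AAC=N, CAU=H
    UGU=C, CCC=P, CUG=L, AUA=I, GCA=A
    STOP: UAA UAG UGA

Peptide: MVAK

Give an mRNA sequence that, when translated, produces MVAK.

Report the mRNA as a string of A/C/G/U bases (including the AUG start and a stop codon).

Answer: mRNA: AUGGUUGCUAAGUGA

Derivation:
residue 1: M -> AUG (start codon)
residue 2: V codons sorted = GUA,GUC,GUG,GUU -> pick last = GUU
residue 3: A codons sorted = GCA,GCC,GCG,GCU -> pick last = GCU
residue 4: K codons sorted = AAA,AAG -> pick last = AAG
terminator: stop codons sorted = UAA,UAG,UGA -> pick last = UGA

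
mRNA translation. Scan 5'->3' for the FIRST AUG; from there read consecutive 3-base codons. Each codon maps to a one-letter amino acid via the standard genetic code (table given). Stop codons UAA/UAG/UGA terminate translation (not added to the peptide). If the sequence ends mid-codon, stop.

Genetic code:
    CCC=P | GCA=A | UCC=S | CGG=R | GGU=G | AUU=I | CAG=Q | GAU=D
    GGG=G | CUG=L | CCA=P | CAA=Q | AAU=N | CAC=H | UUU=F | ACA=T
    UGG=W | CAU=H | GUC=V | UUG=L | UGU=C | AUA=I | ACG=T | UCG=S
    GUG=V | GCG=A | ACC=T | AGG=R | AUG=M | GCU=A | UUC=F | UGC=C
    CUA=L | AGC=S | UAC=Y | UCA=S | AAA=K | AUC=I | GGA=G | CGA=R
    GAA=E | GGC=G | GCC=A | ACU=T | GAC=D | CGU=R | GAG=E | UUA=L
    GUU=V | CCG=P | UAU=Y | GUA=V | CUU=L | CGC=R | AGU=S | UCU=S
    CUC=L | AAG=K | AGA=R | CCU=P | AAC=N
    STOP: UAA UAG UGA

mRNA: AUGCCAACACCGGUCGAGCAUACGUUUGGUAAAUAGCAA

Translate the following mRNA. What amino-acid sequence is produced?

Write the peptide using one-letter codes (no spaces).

Answer: MPTPVEHTFGK

Derivation:
start AUG at pos 0
pos 0: AUG -> M; peptide=M
pos 3: CCA -> P; peptide=MP
pos 6: ACA -> T; peptide=MPT
pos 9: CCG -> P; peptide=MPTP
pos 12: GUC -> V; peptide=MPTPV
pos 15: GAG -> E; peptide=MPTPVE
pos 18: CAU -> H; peptide=MPTPVEH
pos 21: ACG -> T; peptide=MPTPVEHT
pos 24: UUU -> F; peptide=MPTPVEHTF
pos 27: GGU -> G; peptide=MPTPVEHTFG
pos 30: AAA -> K; peptide=MPTPVEHTFGK
pos 33: UAG -> STOP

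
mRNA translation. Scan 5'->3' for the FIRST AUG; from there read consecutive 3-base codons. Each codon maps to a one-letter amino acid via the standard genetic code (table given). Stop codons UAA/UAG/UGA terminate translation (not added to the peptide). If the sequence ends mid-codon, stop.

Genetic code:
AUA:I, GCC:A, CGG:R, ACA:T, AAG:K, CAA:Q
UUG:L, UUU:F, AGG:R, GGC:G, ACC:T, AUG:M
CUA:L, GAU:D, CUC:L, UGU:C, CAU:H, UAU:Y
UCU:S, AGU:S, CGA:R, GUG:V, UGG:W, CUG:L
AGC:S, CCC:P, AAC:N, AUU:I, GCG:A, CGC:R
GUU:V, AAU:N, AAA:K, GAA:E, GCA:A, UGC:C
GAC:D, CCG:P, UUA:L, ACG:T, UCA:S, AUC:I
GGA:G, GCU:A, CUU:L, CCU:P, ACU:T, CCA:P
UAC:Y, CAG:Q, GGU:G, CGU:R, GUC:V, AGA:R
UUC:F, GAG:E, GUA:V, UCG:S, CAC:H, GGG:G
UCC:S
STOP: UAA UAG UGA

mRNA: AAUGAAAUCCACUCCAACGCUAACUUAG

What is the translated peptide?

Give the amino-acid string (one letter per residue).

Answer: MKSTPTLT

Derivation:
start AUG at pos 1
pos 1: AUG -> M; peptide=M
pos 4: AAA -> K; peptide=MK
pos 7: UCC -> S; peptide=MKS
pos 10: ACU -> T; peptide=MKST
pos 13: CCA -> P; peptide=MKSTP
pos 16: ACG -> T; peptide=MKSTPT
pos 19: CUA -> L; peptide=MKSTPTL
pos 22: ACU -> T; peptide=MKSTPTLT
pos 25: UAG -> STOP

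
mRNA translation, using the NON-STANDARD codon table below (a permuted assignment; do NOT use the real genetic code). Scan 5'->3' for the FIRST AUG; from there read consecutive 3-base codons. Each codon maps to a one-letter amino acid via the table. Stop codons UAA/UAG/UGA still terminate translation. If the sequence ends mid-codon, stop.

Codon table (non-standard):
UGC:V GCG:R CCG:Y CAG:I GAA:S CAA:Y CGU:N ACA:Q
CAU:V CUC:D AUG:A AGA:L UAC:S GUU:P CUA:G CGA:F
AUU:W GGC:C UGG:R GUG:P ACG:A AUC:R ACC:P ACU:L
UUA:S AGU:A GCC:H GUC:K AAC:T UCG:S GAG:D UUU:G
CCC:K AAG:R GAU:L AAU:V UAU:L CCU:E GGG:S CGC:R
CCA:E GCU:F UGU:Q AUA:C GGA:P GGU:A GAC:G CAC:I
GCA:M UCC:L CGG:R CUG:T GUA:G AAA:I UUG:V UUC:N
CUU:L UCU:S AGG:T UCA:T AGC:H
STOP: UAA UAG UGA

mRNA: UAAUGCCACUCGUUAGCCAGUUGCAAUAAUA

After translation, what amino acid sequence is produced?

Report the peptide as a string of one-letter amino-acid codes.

start AUG at pos 2
pos 2: AUG -> A; peptide=A
pos 5: CCA -> E; peptide=AE
pos 8: CUC -> D; peptide=AED
pos 11: GUU -> P; peptide=AEDP
pos 14: AGC -> H; peptide=AEDPH
pos 17: CAG -> I; peptide=AEDPHI
pos 20: UUG -> V; peptide=AEDPHIV
pos 23: CAA -> Y; peptide=AEDPHIVY
pos 26: UAA -> STOP

Answer: AEDPHIVY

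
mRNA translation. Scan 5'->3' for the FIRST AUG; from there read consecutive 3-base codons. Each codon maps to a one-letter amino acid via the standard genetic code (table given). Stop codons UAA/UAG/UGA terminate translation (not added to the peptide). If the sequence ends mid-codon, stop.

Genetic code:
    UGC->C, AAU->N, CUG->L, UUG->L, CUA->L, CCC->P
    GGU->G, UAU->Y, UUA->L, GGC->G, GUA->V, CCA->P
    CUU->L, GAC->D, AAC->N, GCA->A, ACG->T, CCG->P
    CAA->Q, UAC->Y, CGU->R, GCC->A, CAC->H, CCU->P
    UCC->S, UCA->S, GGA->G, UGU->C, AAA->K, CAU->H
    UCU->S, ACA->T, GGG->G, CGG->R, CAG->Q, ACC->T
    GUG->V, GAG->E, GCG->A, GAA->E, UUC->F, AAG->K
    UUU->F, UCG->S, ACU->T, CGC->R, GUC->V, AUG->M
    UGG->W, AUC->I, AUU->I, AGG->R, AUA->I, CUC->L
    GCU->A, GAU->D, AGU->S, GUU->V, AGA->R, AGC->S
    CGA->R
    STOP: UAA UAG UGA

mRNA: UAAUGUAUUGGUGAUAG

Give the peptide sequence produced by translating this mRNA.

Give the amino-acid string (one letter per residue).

Answer: MYW

Derivation:
start AUG at pos 2
pos 2: AUG -> M; peptide=M
pos 5: UAU -> Y; peptide=MY
pos 8: UGG -> W; peptide=MYW
pos 11: UGA -> STOP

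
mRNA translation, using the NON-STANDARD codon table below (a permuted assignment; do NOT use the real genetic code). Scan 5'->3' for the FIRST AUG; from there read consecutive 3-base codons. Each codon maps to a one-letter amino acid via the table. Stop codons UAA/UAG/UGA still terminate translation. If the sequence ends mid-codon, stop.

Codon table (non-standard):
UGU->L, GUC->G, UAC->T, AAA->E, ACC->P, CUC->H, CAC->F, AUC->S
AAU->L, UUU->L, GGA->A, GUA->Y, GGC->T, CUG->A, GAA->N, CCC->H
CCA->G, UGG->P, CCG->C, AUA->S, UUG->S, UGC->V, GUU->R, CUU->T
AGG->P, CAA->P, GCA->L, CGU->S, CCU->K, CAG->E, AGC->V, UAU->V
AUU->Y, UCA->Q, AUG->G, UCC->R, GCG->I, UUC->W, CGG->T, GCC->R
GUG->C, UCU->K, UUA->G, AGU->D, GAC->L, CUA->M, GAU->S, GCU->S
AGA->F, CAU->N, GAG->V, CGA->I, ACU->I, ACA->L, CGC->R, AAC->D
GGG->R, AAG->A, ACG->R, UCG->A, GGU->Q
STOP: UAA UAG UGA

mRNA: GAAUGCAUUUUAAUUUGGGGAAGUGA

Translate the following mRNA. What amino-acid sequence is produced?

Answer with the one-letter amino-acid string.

Answer: GNLLSRA

Derivation:
start AUG at pos 2
pos 2: AUG -> G; peptide=G
pos 5: CAU -> N; peptide=GN
pos 8: UUU -> L; peptide=GNL
pos 11: AAU -> L; peptide=GNLL
pos 14: UUG -> S; peptide=GNLLS
pos 17: GGG -> R; peptide=GNLLSR
pos 20: AAG -> A; peptide=GNLLSRA
pos 23: UGA -> STOP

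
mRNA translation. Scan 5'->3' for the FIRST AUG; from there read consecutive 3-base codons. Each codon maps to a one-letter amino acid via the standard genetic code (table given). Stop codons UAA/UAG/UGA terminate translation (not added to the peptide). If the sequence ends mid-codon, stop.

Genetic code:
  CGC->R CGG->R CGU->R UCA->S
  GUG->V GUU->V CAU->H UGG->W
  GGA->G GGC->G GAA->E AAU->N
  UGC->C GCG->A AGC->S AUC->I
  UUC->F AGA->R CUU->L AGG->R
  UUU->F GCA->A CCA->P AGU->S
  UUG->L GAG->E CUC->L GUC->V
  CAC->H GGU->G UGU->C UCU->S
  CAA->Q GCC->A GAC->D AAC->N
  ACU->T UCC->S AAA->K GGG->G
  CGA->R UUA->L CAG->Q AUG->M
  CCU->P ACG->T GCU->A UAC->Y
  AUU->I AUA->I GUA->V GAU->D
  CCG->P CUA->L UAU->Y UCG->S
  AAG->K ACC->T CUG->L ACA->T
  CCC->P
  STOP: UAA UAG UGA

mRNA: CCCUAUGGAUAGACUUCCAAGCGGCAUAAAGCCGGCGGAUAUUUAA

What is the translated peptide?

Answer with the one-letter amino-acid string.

start AUG at pos 4
pos 4: AUG -> M; peptide=M
pos 7: GAU -> D; peptide=MD
pos 10: AGA -> R; peptide=MDR
pos 13: CUU -> L; peptide=MDRL
pos 16: CCA -> P; peptide=MDRLP
pos 19: AGC -> S; peptide=MDRLPS
pos 22: GGC -> G; peptide=MDRLPSG
pos 25: AUA -> I; peptide=MDRLPSGI
pos 28: AAG -> K; peptide=MDRLPSGIK
pos 31: CCG -> P; peptide=MDRLPSGIKP
pos 34: GCG -> A; peptide=MDRLPSGIKPA
pos 37: GAU -> D; peptide=MDRLPSGIKPAD
pos 40: AUU -> I; peptide=MDRLPSGIKPADI
pos 43: UAA -> STOP

Answer: MDRLPSGIKPADI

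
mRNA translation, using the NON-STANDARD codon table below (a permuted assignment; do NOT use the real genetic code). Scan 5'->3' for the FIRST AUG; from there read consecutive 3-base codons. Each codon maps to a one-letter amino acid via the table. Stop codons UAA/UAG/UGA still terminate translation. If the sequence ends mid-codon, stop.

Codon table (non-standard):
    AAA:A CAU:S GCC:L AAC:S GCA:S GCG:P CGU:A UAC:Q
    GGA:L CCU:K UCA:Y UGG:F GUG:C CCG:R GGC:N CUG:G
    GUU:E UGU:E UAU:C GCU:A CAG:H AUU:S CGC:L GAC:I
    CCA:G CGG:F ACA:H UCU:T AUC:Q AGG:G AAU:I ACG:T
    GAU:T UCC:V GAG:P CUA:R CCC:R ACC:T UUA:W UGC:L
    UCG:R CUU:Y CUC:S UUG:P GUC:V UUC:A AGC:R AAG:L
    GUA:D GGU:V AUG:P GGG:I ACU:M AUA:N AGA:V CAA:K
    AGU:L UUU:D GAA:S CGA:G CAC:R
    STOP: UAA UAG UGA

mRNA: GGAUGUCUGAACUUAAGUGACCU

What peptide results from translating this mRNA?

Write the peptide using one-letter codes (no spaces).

Answer: PTSYL

Derivation:
start AUG at pos 2
pos 2: AUG -> P; peptide=P
pos 5: UCU -> T; peptide=PT
pos 8: GAA -> S; peptide=PTS
pos 11: CUU -> Y; peptide=PTSY
pos 14: AAG -> L; peptide=PTSYL
pos 17: UGA -> STOP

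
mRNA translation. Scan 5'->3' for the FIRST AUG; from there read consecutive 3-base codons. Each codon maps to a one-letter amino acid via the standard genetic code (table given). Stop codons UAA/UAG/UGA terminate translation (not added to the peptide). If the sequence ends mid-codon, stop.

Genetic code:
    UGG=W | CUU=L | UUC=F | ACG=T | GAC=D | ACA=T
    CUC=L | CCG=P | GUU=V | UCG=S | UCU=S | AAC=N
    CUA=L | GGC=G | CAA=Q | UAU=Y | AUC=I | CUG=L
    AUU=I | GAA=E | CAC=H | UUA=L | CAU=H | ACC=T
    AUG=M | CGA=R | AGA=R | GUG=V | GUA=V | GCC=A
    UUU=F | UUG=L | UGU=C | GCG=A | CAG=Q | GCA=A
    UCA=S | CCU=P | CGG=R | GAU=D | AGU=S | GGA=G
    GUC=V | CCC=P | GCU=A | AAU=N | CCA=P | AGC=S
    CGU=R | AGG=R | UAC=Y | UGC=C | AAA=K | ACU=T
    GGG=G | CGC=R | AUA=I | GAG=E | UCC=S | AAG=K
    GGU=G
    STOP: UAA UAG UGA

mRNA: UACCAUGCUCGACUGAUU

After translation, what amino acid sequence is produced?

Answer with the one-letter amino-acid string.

Answer: MLD

Derivation:
start AUG at pos 4
pos 4: AUG -> M; peptide=M
pos 7: CUC -> L; peptide=ML
pos 10: GAC -> D; peptide=MLD
pos 13: UGA -> STOP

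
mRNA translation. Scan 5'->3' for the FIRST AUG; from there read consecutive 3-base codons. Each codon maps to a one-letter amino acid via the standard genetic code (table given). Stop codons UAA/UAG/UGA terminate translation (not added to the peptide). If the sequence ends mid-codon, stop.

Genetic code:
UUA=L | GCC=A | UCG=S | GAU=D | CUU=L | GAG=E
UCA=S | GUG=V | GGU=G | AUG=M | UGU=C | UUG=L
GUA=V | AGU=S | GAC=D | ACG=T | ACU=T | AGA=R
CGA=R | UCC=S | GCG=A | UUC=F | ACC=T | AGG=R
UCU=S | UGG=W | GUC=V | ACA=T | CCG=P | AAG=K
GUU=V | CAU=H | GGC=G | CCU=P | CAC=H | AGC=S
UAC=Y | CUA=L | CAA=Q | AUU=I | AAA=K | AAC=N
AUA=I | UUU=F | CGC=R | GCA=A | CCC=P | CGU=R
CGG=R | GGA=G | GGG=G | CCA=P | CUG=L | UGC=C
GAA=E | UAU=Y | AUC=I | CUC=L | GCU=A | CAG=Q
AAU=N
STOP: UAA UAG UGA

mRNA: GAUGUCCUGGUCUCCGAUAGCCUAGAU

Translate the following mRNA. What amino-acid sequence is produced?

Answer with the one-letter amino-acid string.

start AUG at pos 1
pos 1: AUG -> M; peptide=M
pos 4: UCC -> S; peptide=MS
pos 7: UGG -> W; peptide=MSW
pos 10: UCU -> S; peptide=MSWS
pos 13: CCG -> P; peptide=MSWSP
pos 16: AUA -> I; peptide=MSWSPI
pos 19: GCC -> A; peptide=MSWSPIA
pos 22: UAG -> STOP

Answer: MSWSPIA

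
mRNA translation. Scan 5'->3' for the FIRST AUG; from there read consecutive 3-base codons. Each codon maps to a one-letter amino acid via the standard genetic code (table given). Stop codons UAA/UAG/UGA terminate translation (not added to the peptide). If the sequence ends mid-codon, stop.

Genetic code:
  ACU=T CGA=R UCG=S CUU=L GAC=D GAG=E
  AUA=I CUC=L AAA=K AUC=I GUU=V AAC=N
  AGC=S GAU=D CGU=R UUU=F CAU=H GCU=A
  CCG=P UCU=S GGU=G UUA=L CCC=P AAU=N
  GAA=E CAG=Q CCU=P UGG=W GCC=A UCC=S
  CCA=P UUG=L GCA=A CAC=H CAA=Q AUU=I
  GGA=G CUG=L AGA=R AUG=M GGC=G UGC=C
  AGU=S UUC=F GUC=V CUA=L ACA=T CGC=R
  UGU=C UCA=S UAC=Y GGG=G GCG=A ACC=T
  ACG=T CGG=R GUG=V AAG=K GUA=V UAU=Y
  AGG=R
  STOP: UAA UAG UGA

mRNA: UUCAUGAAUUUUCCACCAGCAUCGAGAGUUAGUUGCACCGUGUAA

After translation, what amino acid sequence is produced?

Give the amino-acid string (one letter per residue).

Answer: MNFPPASRVSCTV

Derivation:
start AUG at pos 3
pos 3: AUG -> M; peptide=M
pos 6: AAU -> N; peptide=MN
pos 9: UUU -> F; peptide=MNF
pos 12: CCA -> P; peptide=MNFP
pos 15: CCA -> P; peptide=MNFPP
pos 18: GCA -> A; peptide=MNFPPA
pos 21: UCG -> S; peptide=MNFPPAS
pos 24: AGA -> R; peptide=MNFPPASR
pos 27: GUU -> V; peptide=MNFPPASRV
pos 30: AGU -> S; peptide=MNFPPASRVS
pos 33: UGC -> C; peptide=MNFPPASRVSC
pos 36: ACC -> T; peptide=MNFPPASRVSCT
pos 39: GUG -> V; peptide=MNFPPASRVSCTV
pos 42: UAA -> STOP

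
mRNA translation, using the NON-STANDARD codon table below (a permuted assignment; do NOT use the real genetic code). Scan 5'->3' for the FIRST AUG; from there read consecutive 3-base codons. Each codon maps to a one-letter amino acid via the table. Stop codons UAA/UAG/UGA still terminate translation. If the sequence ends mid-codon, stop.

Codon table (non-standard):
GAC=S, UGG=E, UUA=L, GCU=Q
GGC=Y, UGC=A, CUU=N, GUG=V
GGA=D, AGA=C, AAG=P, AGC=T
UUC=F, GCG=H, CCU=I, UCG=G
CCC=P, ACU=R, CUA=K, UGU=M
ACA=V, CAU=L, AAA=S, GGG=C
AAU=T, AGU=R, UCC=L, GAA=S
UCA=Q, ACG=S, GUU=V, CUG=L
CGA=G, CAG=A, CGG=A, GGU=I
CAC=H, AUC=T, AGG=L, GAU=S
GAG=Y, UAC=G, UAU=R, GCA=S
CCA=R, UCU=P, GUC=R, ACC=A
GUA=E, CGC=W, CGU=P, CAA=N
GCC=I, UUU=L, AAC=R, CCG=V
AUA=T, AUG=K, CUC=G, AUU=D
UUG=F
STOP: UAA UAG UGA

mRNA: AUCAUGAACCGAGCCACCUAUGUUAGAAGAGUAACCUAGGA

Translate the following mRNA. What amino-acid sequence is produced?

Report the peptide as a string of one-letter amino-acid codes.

start AUG at pos 3
pos 3: AUG -> K; peptide=K
pos 6: AAC -> R; peptide=KR
pos 9: CGA -> G; peptide=KRG
pos 12: GCC -> I; peptide=KRGI
pos 15: ACC -> A; peptide=KRGIA
pos 18: UAU -> R; peptide=KRGIAR
pos 21: GUU -> V; peptide=KRGIARV
pos 24: AGA -> C; peptide=KRGIARVC
pos 27: AGA -> C; peptide=KRGIARVCC
pos 30: GUA -> E; peptide=KRGIARVCCE
pos 33: ACC -> A; peptide=KRGIARVCCEA
pos 36: UAG -> STOP

Answer: KRGIARVCCEA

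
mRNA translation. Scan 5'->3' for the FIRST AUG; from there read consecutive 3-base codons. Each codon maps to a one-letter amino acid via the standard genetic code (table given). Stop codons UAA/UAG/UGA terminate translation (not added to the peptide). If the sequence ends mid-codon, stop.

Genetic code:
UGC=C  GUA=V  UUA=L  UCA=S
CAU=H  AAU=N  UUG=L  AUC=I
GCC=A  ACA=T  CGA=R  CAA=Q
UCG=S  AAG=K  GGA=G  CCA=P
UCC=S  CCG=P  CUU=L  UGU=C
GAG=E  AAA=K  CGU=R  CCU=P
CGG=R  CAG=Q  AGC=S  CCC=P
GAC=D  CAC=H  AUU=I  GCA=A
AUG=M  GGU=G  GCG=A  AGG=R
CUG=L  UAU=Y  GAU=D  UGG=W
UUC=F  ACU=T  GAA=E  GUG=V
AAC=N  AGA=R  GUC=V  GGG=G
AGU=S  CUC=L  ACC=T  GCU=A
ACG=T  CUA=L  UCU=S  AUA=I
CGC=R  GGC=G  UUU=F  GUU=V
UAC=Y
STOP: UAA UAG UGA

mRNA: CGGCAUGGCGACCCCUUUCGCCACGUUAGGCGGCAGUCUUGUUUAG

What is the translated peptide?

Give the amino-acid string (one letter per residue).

Answer: MATPFATLGGSLV

Derivation:
start AUG at pos 4
pos 4: AUG -> M; peptide=M
pos 7: GCG -> A; peptide=MA
pos 10: ACC -> T; peptide=MAT
pos 13: CCU -> P; peptide=MATP
pos 16: UUC -> F; peptide=MATPF
pos 19: GCC -> A; peptide=MATPFA
pos 22: ACG -> T; peptide=MATPFAT
pos 25: UUA -> L; peptide=MATPFATL
pos 28: GGC -> G; peptide=MATPFATLG
pos 31: GGC -> G; peptide=MATPFATLGG
pos 34: AGU -> S; peptide=MATPFATLGGS
pos 37: CUU -> L; peptide=MATPFATLGGSL
pos 40: GUU -> V; peptide=MATPFATLGGSLV
pos 43: UAG -> STOP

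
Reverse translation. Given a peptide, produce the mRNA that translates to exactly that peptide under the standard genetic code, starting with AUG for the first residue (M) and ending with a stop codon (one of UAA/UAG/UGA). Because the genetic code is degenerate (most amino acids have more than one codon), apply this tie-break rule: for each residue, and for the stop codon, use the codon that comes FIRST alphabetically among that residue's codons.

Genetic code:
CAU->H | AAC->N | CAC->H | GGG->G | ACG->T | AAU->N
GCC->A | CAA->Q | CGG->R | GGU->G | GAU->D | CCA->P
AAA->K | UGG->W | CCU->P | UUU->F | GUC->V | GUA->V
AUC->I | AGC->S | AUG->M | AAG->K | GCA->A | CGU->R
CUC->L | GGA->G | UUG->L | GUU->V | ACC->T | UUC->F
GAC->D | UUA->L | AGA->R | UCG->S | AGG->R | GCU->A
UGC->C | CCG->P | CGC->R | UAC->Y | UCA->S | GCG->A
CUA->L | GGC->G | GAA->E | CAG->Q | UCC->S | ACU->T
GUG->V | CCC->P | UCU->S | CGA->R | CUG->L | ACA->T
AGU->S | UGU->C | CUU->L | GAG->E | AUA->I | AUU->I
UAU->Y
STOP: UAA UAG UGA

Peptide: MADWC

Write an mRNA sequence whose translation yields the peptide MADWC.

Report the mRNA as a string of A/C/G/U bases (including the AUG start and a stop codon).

residue 1: M -> AUG (start codon)
residue 2: A codons sorted = GCA,GCC,GCG,GCU -> pick first = GCA
residue 3: D codons sorted = GAC,GAU -> pick first = GAC
residue 4: W -> UGG (only codon)
residue 5: C codons sorted = UGC,UGU -> pick first = UGC
terminator: stop codons sorted = UAA,UAG,UGA -> pick first = UAA

Answer: mRNA: AUGGCAGACUGGUGCUAA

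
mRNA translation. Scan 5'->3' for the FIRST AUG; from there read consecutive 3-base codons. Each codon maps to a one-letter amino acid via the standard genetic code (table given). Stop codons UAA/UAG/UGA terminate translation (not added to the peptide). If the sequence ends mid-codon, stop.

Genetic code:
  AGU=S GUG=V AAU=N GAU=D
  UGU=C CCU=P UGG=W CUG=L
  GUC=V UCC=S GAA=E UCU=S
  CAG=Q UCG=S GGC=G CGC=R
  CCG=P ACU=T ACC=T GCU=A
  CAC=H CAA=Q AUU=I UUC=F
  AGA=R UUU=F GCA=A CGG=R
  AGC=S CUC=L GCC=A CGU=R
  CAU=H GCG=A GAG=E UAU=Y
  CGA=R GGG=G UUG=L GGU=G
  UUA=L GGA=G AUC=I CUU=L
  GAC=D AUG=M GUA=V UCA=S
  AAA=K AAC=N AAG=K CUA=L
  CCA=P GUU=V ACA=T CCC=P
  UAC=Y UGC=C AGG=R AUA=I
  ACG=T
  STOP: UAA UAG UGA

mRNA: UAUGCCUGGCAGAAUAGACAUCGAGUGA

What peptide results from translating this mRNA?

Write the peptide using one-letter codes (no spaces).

start AUG at pos 1
pos 1: AUG -> M; peptide=M
pos 4: CCU -> P; peptide=MP
pos 7: GGC -> G; peptide=MPG
pos 10: AGA -> R; peptide=MPGR
pos 13: AUA -> I; peptide=MPGRI
pos 16: GAC -> D; peptide=MPGRID
pos 19: AUC -> I; peptide=MPGRIDI
pos 22: GAG -> E; peptide=MPGRIDIE
pos 25: UGA -> STOP

Answer: MPGRIDIE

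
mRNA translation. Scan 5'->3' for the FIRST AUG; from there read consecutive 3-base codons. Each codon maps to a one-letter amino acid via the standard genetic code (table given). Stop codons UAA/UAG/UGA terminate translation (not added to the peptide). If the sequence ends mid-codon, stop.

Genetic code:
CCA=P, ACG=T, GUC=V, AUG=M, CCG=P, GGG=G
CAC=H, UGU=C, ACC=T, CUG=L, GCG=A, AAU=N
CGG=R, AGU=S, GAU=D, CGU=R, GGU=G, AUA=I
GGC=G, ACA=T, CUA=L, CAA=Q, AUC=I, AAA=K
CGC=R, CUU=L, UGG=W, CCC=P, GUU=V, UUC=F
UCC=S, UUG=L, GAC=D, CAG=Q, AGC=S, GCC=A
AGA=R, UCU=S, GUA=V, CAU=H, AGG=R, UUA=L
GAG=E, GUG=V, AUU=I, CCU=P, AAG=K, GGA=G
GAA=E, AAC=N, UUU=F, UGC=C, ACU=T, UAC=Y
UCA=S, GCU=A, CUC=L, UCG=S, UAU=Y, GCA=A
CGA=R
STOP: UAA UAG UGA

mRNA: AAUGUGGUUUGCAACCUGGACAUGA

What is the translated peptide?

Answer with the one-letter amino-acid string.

Answer: MWFATWT

Derivation:
start AUG at pos 1
pos 1: AUG -> M; peptide=M
pos 4: UGG -> W; peptide=MW
pos 7: UUU -> F; peptide=MWF
pos 10: GCA -> A; peptide=MWFA
pos 13: ACC -> T; peptide=MWFAT
pos 16: UGG -> W; peptide=MWFATW
pos 19: ACA -> T; peptide=MWFATWT
pos 22: UGA -> STOP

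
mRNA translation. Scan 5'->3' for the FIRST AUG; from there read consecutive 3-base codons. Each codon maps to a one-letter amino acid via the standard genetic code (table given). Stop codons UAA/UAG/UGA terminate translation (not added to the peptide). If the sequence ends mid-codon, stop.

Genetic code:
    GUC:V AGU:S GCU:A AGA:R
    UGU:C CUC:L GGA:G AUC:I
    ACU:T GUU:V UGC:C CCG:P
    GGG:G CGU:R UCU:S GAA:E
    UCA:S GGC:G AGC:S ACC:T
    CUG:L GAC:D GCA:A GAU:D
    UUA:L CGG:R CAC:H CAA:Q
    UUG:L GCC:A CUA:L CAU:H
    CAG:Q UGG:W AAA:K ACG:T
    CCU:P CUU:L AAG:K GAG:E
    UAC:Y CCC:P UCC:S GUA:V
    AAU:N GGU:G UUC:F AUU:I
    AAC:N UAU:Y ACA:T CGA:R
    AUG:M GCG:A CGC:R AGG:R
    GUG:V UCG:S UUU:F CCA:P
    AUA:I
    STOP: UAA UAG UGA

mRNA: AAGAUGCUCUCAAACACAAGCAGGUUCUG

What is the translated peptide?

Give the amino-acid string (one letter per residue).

Answer: MLSNTSRF

Derivation:
start AUG at pos 3
pos 3: AUG -> M; peptide=M
pos 6: CUC -> L; peptide=ML
pos 9: UCA -> S; peptide=MLS
pos 12: AAC -> N; peptide=MLSN
pos 15: ACA -> T; peptide=MLSNT
pos 18: AGC -> S; peptide=MLSNTS
pos 21: AGG -> R; peptide=MLSNTSR
pos 24: UUC -> F; peptide=MLSNTSRF
pos 27: only 2 nt remain (<3), stop (end of mRNA)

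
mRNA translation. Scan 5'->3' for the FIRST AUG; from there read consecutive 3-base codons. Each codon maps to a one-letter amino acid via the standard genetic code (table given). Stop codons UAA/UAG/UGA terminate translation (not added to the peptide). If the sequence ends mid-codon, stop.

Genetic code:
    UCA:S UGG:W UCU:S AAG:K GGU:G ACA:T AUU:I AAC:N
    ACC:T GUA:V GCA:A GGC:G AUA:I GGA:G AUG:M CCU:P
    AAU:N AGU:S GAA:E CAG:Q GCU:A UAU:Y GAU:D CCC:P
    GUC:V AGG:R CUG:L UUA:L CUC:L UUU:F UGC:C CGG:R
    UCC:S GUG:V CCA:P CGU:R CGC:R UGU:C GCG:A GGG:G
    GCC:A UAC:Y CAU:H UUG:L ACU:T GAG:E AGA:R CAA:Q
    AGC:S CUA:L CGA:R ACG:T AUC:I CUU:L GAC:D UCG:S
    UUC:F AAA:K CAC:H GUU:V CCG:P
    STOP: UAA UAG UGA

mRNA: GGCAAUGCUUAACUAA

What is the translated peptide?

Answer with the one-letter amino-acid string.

Answer: MLN

Derivation:
start AUG at pos 4
pos 4: AUG -> M; peptide=M
pos 7: CUU -> L; peptide=ML
pos 10: AAC -> N; peptide=MLN
pos 13: UAA -> STOP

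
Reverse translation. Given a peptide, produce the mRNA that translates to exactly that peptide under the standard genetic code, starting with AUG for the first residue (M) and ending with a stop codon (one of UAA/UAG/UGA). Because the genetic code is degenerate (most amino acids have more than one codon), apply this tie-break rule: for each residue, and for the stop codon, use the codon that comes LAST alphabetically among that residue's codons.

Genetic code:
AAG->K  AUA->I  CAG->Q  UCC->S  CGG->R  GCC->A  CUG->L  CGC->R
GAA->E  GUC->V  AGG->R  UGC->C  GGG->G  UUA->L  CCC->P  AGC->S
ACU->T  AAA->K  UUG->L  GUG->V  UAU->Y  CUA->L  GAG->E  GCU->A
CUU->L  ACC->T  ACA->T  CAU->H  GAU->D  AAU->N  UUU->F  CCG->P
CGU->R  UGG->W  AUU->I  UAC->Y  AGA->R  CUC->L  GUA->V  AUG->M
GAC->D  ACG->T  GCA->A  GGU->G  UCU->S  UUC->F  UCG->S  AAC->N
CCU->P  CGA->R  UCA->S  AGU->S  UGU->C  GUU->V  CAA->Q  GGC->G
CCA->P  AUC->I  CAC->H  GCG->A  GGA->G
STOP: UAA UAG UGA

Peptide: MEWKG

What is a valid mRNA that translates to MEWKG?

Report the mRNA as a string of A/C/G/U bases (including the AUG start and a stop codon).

Answer: mRNA: AUGGAGUGGAAGGGUUGA

Derivation:
residue 1: M -> AUG (start codon)
residue 2: E codons sorted = GAA,GAG -> pick last = GAG
residue 3: W -> UGG (only codon)
residue 4: K codons sorted = AAA,AAG -> pick last = AAG
residue 5: G codons sorted = GGA,GGC,GGG,GGU -> pick last = GGU
terminator: stop codons sorted = UAA,UAG,UGA -> pick last = UGA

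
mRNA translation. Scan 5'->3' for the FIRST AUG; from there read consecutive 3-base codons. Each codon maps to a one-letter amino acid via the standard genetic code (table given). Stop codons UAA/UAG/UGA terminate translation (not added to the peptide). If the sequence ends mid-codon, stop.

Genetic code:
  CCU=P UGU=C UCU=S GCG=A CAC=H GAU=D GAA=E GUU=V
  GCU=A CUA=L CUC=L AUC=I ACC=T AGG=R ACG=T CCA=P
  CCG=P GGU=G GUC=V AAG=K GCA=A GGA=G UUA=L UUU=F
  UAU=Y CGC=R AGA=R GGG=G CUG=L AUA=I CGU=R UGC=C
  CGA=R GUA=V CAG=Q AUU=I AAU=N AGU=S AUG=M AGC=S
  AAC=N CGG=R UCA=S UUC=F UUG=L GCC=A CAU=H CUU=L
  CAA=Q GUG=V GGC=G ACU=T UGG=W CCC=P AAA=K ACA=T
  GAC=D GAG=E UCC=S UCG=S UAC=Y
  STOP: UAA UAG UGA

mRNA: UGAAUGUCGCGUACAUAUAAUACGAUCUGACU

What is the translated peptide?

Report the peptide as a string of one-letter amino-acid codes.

start AUG at pos 3
pos 3: AUG -> M; peptide=M
pos 6: UCG -> S; peptide=MS
pos 9: CGU -> R; peptide=MSR
pos 12: ACA -> T; peptide=MSRT
pos 15: UAU -> Y; peptide=MSRTY
pos 18: AAU -> N; peptide=MSRTYN
pos 21: ACG -> T; peptide=MSRTYNT
pos 24: AUC -> I; peptide=MSRTYNTI
pos 27: UGA -> STOP

Answer: MSRTYNTI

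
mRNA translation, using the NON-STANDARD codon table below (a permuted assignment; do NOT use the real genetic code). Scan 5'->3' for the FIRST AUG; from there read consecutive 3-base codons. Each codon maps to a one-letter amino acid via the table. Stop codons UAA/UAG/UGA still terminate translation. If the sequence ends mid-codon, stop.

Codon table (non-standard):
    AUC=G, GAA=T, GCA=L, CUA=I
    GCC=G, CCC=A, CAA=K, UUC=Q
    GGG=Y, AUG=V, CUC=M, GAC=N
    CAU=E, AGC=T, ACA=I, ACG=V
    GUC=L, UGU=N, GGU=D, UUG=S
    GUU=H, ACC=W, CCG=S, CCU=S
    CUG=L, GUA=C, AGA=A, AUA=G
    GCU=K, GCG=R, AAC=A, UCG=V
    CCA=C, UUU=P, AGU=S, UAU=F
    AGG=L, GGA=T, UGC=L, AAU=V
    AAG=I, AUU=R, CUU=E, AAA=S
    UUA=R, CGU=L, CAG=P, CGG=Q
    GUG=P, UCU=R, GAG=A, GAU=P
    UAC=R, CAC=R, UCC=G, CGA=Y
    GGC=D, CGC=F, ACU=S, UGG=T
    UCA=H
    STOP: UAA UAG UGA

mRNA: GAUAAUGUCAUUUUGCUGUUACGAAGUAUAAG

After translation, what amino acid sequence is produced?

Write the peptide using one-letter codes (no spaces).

start AUG at pos 4
pos 4: AUG -> V; peptide=V
pos 7: UCA -> H; peptide=VH
pos 10: UUU -> P; peptide=VHP
pos 13: UGC -> L; peptide=VHPL
pos 16: UGU -> N; peptide=VHPLN
pos 19: UAC -> R; peptide=VHPLNR
pos 22: GAA -> T; peptide=VHPLNRT
pos 25: GUA -> C; peptide=VHPLNRTC
pos 28: UAA -> STOP

Answer: VHPLNRTC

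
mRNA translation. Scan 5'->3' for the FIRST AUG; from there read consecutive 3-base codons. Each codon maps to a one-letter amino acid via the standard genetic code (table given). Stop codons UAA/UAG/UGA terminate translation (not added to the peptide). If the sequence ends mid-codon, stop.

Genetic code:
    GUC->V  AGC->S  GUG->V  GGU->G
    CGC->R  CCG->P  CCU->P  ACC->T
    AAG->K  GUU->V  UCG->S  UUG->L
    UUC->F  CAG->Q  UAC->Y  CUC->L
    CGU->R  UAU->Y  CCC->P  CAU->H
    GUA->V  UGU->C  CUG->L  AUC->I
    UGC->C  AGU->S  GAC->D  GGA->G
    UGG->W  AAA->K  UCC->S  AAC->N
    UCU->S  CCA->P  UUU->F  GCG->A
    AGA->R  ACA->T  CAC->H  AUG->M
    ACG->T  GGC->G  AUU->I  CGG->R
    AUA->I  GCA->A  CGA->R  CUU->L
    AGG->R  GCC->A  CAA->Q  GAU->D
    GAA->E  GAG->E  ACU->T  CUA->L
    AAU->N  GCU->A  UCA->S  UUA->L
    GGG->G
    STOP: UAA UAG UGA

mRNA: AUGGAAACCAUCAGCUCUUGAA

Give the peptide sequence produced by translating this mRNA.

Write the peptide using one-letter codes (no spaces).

Answer: METISS

Derivation:
start AUG at pos 0
pos 0: AUG -> M; peptide=M
pos 3: GAA -> E; peptide=ME
pos 6: ACC -> T; peptide=MET
pos 9: AUC -> I; peptide=METI
pos 12: AGC -> S; peptide=METIS
pos 15: UCU -> S; peptide=METISS
pos 18: UGA -> STOP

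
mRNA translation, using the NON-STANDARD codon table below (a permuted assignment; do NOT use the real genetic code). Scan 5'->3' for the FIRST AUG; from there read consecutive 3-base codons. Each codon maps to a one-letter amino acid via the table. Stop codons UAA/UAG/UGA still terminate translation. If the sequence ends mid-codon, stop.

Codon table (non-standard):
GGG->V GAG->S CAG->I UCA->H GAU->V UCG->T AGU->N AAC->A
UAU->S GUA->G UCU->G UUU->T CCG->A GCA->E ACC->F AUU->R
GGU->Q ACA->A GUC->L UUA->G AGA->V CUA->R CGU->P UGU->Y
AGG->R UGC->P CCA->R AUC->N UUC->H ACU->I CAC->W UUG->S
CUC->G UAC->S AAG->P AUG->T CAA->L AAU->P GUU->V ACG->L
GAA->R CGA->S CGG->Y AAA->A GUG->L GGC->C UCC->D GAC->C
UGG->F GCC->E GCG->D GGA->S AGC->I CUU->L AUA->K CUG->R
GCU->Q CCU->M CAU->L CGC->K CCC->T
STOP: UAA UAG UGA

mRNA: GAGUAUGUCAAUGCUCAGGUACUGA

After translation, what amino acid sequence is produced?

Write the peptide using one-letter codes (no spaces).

Answer: THTGRS

Derivation:
start AUG at pos 4
pos 4: AUG -> T; peptide=T
pos 7: UCA -> H; peptide=TH
pos 10: AUG -> T; peptide=THT
pos 13: CUC -> G; peptide=THTG
pos 16: AGG -> R; peptide=THTGR
pos 19: UAC -> S; peptide=THTGRS
pos 22: UGA -> STOP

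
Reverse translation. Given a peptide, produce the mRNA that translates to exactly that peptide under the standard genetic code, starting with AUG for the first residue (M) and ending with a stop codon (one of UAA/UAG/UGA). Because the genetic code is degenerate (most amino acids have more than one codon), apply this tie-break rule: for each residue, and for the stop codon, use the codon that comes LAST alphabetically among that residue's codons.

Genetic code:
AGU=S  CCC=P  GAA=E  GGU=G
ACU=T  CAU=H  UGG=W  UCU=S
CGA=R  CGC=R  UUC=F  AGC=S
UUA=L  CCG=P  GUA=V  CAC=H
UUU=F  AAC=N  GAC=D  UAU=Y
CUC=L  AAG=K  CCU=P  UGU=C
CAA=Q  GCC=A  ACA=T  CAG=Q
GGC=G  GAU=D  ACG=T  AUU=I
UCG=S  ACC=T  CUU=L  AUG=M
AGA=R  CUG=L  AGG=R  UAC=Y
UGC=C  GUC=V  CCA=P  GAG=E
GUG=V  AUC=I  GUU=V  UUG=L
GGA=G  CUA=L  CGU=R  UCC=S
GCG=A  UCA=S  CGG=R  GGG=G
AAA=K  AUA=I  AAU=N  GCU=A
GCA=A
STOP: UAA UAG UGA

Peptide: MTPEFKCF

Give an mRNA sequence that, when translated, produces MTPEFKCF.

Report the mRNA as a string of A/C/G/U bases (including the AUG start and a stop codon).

residue 1: M -> AUG (start codon)
residue 2: T codons sorted = ACA,ACC,ACG,ACU -> pick last = ACU
residue 3: P codons sorted = CCA,CCC,CCG,CCU -> pick last = CCU
residue 4: E codons sorted = GAA,GAG -> pick last = GAG
residue 5: F codons sorted = UUC,UUU -> pick last = UUU
residue 6: K codons sorted = AAA,AAG -> pick last = AAG
residue 7: C codons sorted = UGC,UGU -> pick last = UGU
residue 8: F codons sorted = UUC,UUU -> pick last = UUU
terminator: stop codons sorted = UAA,UAG,UGA -> pick last = UGA

Answer: mRNA: AUGACUCCUGAGUUUAAGUGUUUUUGA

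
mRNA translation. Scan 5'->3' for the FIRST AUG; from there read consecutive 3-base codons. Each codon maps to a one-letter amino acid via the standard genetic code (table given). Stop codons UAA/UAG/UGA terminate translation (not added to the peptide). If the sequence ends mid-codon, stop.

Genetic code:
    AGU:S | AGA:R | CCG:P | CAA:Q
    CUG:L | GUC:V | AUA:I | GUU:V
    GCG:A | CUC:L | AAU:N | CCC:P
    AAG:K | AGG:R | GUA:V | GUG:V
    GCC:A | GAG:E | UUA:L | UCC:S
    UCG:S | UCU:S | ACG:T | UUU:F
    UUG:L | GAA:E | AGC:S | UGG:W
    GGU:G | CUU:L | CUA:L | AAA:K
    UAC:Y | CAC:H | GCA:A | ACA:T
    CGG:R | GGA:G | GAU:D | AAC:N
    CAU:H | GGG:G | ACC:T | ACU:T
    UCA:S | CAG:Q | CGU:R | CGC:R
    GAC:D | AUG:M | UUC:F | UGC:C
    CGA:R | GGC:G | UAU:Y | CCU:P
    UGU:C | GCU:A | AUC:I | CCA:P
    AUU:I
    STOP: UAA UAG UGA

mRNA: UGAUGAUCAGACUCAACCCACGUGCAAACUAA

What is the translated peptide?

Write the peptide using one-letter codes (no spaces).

start AUG at pos 2
pos 2: AUG -> M; peptide=M
pos 5: AUC -> I; peptide=MI
pos 8: AGA -> R; peptide=MIR
pos 11: CUC -> L; peptide=MIRL
pos 14: AAC -> N; peptide=MIRLN
pos 17: CCA -> P; peptide=MIRLNP
pos 20: CGU -> R; peptide=MIRLNPR
pos 23: GCA -> A; peptide=MIRLNPRA
pos 26: AAC -> N; peptide=MIRLNPRAN
pos 29: UAA -> STOP

Answer: MIRLNPRAN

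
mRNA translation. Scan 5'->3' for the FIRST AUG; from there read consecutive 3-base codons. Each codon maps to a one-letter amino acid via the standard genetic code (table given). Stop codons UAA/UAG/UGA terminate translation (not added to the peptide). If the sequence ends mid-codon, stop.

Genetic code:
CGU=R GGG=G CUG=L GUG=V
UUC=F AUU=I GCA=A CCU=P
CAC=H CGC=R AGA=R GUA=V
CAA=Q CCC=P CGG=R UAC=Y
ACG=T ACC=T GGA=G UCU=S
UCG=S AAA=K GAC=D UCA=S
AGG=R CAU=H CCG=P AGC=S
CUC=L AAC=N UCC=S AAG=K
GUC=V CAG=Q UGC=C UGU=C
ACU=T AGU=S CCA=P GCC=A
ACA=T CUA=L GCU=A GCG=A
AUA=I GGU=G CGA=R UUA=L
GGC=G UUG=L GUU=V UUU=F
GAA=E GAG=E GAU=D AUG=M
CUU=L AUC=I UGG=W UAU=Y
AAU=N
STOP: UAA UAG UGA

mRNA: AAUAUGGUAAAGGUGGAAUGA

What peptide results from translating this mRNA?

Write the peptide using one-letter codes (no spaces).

start AUG at pos 3
pos 3: AUG -> M; peptide=M
pos 6: GUA -> V; peptide=MV
pos 9: AAG -> K; peptide=MVK
pos 12: GUG -> V; peptide=MVKV
pos 15: GAA -> E; peptide=MVKVE
pos 18: UGA -> STOP

Answer: MVKVE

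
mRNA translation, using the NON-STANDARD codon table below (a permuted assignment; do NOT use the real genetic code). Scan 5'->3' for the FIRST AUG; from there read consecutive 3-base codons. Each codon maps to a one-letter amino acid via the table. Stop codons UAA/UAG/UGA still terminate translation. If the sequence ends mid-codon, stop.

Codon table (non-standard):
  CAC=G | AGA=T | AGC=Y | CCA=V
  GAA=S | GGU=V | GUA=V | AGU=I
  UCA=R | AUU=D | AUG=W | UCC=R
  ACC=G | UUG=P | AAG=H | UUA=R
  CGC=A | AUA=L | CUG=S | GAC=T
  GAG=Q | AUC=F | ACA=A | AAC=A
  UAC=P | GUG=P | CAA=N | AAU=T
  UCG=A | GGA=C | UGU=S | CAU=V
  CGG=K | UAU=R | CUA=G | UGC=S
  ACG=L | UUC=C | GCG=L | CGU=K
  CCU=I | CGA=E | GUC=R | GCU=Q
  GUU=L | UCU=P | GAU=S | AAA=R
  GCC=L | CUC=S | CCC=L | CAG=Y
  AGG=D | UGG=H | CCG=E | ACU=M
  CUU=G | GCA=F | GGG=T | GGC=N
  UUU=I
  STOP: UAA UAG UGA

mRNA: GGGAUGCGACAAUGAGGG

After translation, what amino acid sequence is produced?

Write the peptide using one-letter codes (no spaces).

start AUG at pos 3
pos 3: AUG -> W; peptide=W
pos 6: CGA -> E; peptide=WE
pos 9: CAA -> N; peptide=WEN
pos 12: UGA -> STOP

Answer: WEN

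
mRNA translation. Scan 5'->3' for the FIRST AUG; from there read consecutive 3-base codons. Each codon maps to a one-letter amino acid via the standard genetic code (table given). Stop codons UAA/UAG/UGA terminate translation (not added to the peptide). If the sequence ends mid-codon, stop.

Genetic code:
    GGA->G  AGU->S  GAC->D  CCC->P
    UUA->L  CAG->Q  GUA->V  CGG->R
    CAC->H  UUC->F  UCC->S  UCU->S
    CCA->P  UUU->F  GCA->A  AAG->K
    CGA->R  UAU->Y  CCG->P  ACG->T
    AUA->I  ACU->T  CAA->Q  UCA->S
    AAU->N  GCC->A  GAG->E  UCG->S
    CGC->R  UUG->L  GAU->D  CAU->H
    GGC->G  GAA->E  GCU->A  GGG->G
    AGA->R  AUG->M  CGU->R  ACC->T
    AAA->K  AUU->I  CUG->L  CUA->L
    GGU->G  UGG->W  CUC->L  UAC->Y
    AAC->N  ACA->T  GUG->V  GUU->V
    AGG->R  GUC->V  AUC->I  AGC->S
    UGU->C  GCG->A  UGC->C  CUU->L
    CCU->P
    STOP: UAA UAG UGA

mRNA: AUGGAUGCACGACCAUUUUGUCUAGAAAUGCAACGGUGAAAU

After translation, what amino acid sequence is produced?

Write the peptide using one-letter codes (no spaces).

Answer: MDARPFCLEMQR

Derivation:
start AUG at pos 0
pos 0: AUG -> M; peptide=M
pos 3: GAU -> D; peptide=MD
pos 6: GCA -> A; peptide=MDA
pos 9: CGA -> R; peptide=MDAR
pos 12: CCA -> P; peptide=MDARP
pos 15: UUU -> F; peptide=MDARPF
pos 18: UGU -> C; peptide=MDARPFC
pos 21: CUA -> L; peptide=MDARPFCL
pos 24: GAA -> E; peptide=MDARPFCLE
pos 27: AUG -> M; peptide=MDARPFCLEM
pos 30: CAA -> Q; peptide=MDARPFCLEMQ
pos 33: CGG -> R; peptide=MDARPFCLEMQR
pos 36: UGA -> STOP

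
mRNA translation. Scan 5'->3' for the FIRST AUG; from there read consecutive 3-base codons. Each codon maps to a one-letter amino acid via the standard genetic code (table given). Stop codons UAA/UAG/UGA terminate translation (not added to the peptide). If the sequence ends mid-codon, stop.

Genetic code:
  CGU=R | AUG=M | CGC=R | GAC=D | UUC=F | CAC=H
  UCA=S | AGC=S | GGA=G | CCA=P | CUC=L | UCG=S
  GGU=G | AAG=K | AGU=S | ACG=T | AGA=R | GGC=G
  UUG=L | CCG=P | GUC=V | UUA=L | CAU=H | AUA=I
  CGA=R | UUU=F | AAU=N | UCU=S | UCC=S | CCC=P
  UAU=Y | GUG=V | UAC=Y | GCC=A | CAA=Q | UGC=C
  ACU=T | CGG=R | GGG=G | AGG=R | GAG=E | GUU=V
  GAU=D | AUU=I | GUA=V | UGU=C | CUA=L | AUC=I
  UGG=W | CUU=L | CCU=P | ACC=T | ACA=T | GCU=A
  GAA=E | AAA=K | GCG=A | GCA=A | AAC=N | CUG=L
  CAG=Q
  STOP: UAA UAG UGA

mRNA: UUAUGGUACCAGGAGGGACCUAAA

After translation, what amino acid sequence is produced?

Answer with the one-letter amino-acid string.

Answer: MVPGGT

Derivation:
start AUG at pos 2
pos 2: AUG -> M; peptide=M
pos 5: GUA -> V; peptide=MV
pos 8: CCA -> P; peptide=MVP
pos 11: GGA -> G; peptide=MVPG
pos 14: GGG -> G; peptide=MVPGG
pos 17: ACC -> T; peptide=MVPGGT
pos 20: UAA -> STOP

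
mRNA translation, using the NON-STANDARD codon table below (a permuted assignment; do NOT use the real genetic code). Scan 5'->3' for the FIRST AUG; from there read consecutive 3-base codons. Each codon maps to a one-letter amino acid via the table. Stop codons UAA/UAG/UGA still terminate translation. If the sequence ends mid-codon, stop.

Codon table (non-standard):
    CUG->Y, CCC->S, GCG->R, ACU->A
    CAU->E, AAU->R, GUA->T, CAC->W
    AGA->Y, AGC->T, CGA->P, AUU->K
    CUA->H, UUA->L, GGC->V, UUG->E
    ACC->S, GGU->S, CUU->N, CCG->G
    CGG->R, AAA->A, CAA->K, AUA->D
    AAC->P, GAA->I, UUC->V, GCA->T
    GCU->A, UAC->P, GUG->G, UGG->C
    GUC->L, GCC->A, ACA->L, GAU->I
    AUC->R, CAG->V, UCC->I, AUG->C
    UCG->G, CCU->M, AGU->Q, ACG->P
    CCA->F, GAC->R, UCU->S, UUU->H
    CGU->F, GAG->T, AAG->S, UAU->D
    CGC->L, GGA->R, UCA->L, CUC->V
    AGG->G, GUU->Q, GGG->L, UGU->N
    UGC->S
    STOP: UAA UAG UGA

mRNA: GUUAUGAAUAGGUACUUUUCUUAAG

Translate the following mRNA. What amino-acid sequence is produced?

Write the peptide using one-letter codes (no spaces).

Answer: CRGPHS

Derivation:
start AUG at pos 3
pos 3: AUG -> C; peptide=C
pos 6: AAU -> R; peptide=CR
pos 9: AGG -> G; peptide=CRG
pos 12: UAC -> P; peptide=CRGP
pos 15: UUU -> H; peptide=CRGPH
pos 18: UCU -> S; peptide=CRGPHS
pos 21: UAA -> STOP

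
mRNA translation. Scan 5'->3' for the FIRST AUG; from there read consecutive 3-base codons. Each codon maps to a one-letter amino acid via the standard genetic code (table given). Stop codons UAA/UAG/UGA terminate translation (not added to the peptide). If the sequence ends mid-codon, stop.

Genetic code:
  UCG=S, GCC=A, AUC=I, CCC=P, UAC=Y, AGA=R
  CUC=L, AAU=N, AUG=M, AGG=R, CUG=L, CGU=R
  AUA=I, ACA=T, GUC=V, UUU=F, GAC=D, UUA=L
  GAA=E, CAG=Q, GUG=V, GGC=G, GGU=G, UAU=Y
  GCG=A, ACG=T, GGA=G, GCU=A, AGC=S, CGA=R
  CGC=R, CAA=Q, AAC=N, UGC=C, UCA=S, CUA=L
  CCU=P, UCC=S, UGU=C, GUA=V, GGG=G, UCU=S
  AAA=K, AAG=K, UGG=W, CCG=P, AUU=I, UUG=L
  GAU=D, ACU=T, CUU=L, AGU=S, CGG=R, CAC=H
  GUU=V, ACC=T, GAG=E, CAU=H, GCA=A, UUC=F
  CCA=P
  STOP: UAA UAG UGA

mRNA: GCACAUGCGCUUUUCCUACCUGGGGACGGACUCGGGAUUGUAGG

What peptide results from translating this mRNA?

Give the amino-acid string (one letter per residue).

Answer: MRFSYLGTDSGL

Derivation:
start AUG at pos 4
pos 4: AUG -> M; peptide=M
pos 7: CGC -> R; peptide=MR
pos 10: UUU -> F; peptide=MRF
pos 13: UCC -> S; peptide=MRFS
pos 16: UAC -> Y; peptide=MRFSY
pos 19: CUG -> L; peptide=MRFSYL
pos 22: GGG -> G; peptide=MRFSYLG
pos 25: ACG -> T; peptide=MRFSYLGT
pos 28: GAC -> D; peptide=MRFSYLGTD
pos 31: UCG -> S; peptide=MRFSYLGTDS
pos 34: GGA -> G; peptide=MRFSYLGTDSG
pos 37: UUG -> L; peptide=MRFSYLGTDSGL
pos 40: UAG -> STOP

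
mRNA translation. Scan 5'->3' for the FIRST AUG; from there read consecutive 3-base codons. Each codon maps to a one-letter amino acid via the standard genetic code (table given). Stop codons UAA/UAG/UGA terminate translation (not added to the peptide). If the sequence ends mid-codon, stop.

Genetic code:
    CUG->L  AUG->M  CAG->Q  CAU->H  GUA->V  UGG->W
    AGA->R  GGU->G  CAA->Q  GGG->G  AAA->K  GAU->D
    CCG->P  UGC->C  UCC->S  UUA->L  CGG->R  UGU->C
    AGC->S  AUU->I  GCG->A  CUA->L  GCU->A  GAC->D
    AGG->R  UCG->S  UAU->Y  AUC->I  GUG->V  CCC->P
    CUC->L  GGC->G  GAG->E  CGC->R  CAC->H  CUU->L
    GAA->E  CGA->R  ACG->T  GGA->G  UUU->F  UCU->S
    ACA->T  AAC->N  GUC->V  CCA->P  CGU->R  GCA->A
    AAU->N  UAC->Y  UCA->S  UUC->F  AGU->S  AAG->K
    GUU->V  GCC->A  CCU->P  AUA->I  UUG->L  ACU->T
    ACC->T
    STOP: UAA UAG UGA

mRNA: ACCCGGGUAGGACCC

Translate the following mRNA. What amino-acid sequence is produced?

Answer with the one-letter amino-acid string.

no AUG start codon found

Answer: (empty: no AUG start codon)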